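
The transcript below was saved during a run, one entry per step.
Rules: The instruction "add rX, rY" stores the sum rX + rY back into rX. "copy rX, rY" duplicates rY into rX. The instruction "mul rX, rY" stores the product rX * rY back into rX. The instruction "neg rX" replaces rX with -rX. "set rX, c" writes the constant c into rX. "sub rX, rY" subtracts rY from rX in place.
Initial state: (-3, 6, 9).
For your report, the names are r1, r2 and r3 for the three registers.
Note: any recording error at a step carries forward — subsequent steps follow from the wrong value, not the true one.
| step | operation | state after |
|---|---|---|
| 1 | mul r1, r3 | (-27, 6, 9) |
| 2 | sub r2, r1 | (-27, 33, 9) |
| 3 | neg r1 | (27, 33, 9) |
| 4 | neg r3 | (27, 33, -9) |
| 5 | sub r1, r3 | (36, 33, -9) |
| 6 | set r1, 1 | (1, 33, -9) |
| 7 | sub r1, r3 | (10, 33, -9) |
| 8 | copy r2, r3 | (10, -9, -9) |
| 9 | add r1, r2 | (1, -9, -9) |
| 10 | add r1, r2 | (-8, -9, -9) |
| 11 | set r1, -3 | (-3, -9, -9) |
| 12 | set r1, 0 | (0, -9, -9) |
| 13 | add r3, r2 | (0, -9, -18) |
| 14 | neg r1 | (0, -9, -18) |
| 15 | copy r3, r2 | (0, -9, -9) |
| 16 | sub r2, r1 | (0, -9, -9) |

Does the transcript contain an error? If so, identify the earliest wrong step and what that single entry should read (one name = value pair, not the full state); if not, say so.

no error

step 1: r1 = -3 * 9 = -27 -> matches
step 2: r2 = 6 - -27 = 33 -> verified
step 3: r1 = -(-27) = 27 -> no discrepancy
step 4: r3 = -(9) = -9 -> matches
step 5: r1 = 27 - -9 = 36 -> consistent with the transcript
step 6: r1 = 1 -> no discrepancy
step 7: r1 = 1 - -9 = 10 -> same as recorded
step 8: r2 = -9 -> verified
step 9: r1 = 10 + -9 = 1 -> consistent with the transcript
step 10: r1 = 1 + -9 = -8 -> in agreement
step 11: r1 = -3 -> consistent with the transcript
step 12: r1 = 0 -> in agreement
step 13: r3 = -9 + -9 = -18 -> consistent with the transcript
step 14: r1 = -(0) = 0 -> agrees with the transcript
step 15: r3 = -9 -> same as recorded
step 16: r2 = -9 - 0 = -9 -> agrees with the transcript
The recomputation confirms every line.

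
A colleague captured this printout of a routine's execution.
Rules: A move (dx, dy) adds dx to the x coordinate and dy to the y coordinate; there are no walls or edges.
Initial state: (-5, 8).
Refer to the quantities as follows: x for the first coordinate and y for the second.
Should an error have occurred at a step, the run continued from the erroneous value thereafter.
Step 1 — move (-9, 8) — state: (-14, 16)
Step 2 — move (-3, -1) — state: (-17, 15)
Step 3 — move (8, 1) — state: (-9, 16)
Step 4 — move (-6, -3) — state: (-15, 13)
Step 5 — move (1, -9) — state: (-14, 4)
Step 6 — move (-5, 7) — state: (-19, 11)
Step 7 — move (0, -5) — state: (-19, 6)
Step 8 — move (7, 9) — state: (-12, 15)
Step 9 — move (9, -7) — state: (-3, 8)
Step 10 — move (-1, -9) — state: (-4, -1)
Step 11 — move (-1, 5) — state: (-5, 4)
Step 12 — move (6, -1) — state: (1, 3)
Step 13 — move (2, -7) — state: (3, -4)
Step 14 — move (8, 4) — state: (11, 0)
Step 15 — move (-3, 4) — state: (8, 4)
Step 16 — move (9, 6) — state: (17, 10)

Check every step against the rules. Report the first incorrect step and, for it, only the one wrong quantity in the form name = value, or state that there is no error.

1. x = -5 + (-9) = -14, y = 8 + (8) = 16 (matches)
2. x = -14 + (-3) = -17, y = 16 + (-1) = 15 (exactly as logged)
3. x = -17 + (8) = -9, y = 15 + (1) = 16 (exactly as logged)
4. x = -9 + (-6) = -15, y = 16 + (-3) = 13 (in agreement)
5. x = -15 + (1) = -14, y = 13 + (-9) = 4 (consistent with the printout)
6. x = -14 + (-5) = -19, y = 4 + (7) = 11 (exactly as logged)
7. x = -19 + (0) = -19, y = 11 + (-5) = 6 (verified)
8. x = -19 + (7) = -12, y = 6 + (9) = 15 (verified)
9. x = -12 + (9) = -3, y = 15 + (-7) = 8 (in agreement)
10. x = -3 + (-1) = -4, y = 8 + (-9) = -1 (consistent with the printout)
11. x = -4 + (-1) = -5, y = -1 + (5) = 4 (confirmed correct)
12. x = -5 + (6) = 1, y = 4 + (-1) = 3 (checks out)
13. x = 1 + (2) = 3, y = 3 + (-7) = -4 (confirmed correct)
14. x = 3 + (8) = 11, y = -4 + (4) = 0 (confirmed correct)
15. x = 11 + (-3) = 8, y = 0 + (4) = 4 (same as recorded)
16. x = 8 + (9) = 17, y = 4 + (6) = 10 (checks out)
All steps check out; nothing to correct.

no error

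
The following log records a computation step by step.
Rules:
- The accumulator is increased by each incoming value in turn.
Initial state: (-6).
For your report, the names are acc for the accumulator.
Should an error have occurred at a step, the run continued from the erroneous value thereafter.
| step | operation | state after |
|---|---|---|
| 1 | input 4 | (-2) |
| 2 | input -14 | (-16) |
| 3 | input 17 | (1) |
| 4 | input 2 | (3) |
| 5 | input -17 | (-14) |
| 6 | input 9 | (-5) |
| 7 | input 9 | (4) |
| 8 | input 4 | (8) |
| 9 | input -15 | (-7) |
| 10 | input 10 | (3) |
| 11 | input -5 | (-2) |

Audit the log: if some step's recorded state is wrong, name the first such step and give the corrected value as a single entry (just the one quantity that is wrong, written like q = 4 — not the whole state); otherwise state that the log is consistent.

1. acc = -6 + 4 = -2 (exactly as logged)
2. acc = -2 + -14 = -16 (same as recorded)
3. acc = -16 + 17 = 1 (consistent with the log)
4. acc = 1 + 2 = 3 (no discrepancy)
5. acc = 3 + -17 = -14 (agrees with the log)
6. acc = -14 + 9 = -5 (confirmed correct)
7. acc = -5 + 9 = 4 (agrees with the log)
8. acc = 4 + 4 = 8 (confirmed correct)
9. acc = 8 + -15 = -7 (confirmed correct)
10. acc = -7 + 10 = 3 (confirmed correct)
11. acc = 3 + -5 = -2 (checks out)
All entries verified; no error found.

no error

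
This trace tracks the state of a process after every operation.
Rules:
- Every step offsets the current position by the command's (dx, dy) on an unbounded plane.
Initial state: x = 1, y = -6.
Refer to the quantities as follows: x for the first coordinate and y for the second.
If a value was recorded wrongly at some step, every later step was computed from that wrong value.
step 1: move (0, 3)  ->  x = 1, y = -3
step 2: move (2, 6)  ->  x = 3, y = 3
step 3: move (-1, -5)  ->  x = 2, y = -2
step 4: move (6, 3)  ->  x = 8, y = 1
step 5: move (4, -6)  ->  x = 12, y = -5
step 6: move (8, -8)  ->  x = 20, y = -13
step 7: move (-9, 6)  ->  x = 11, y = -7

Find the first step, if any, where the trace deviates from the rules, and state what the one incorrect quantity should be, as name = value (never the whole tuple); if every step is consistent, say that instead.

Recomputing the run from the initial state:
step 1: x = 1, y = -3
step 2: x = 3, y = 3
step 3: x = 2, y = -2
step 4: x = 8, y = 1
step 5: x = 12, y = -5
step 6: x = 20, y = -13
step 7: x = 11, y = -7
This matches the trace at every step.

no error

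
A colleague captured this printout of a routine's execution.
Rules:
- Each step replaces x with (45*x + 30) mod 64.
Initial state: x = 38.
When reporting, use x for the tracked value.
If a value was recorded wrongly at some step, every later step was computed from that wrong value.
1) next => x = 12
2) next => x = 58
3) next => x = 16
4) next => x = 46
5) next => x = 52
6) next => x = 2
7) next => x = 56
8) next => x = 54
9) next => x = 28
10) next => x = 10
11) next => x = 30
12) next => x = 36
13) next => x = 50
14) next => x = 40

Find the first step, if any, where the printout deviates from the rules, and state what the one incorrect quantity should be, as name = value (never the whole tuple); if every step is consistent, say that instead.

step 11, x = 32

1. x = (45*38 + 30) mod 64 = 12 (agrees with the printout)
2. x = (45*12 + 30) mod 64 = 58 (agrees with the printout)
3. x = (45*58 + 30) mod 64 = 16 (no discrepancy)
4. x = (45*16 + 30) mod 64 = 46 (checks out)
5. x = (45*46 + 30) mod 64 = 52 (no discrepancy)
6. x = (45*52 + 30) mod 64 = 2 (exactly as logged)
7. x = (45*2 + 30) mod 64 = 56 (in agreement)
8. x = (45*56 + 30) mod 64 = 54 (agrees with the printout)
9. x = (45*54 + 30) mod 64 = 28 (same as recorded)
10. x = (45*28 + 30) mod 64 = 10 (no discrepancy)
11. x = (45*10 + 30) mod 64 = 32 (not what was recorded)
The audit stops at step 11: the recorded entry is wrong and should be x = 32.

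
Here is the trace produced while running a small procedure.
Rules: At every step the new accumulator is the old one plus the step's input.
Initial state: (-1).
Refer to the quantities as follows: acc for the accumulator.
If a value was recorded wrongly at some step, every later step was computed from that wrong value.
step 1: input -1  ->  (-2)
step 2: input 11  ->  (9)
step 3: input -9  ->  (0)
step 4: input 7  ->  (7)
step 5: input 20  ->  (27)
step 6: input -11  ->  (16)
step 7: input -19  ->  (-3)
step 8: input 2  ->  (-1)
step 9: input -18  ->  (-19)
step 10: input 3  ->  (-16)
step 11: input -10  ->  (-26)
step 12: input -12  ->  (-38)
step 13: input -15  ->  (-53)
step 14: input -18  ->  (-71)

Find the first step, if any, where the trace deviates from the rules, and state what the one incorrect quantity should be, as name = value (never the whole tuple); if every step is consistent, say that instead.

no error

Recomputing the run from the initial state:
step 1: acc = -2
step 2: acc = 9
step 3: acc = 0
step 4: acc = 7
step 5: acc = 27
step 6: acc = 16
step 7: acc = -3
step 8: acc = -1
step 9: acc = -19
step 10: acc = -16
step 11: acc = -26
step 12: acc = -38
step 13: acc = -53
step 14: acc = -71
This matches the trace at every step.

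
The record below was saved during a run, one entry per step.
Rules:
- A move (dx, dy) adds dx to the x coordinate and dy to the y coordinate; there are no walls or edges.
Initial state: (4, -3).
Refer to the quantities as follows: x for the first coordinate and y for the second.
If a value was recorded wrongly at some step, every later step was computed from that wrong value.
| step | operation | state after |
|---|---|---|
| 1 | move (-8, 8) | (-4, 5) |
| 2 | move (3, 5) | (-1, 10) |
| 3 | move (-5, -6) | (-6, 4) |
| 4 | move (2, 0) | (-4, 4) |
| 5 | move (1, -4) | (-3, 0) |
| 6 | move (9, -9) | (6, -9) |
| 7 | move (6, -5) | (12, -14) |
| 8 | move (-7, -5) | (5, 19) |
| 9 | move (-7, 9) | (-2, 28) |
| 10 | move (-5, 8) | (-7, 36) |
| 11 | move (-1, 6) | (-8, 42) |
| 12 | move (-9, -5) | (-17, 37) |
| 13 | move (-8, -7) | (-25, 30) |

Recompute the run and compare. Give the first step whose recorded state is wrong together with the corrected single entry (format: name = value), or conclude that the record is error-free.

Recomputing the run from the initial state:
step 1: x = -4, y = 5
step 2: x = -1, y = 10
step 3: x = -6, y = 4
step 4: x = -4, y = 4
step 5: x = -3, y = 0
step 6: x = 6, y = -9
step 7: x = 12, y = -14
step 8: x = 5, y = -19
step 9: x = -2, y = -10
step 10: x = -7, y = -2
step 11: x = -8, y = 4
step 12: x = -17, y = -1
step 13: x = -25, y = -8
The first disagreement with the record is at step 8, where the value should be y = -19.

step 8, y = -19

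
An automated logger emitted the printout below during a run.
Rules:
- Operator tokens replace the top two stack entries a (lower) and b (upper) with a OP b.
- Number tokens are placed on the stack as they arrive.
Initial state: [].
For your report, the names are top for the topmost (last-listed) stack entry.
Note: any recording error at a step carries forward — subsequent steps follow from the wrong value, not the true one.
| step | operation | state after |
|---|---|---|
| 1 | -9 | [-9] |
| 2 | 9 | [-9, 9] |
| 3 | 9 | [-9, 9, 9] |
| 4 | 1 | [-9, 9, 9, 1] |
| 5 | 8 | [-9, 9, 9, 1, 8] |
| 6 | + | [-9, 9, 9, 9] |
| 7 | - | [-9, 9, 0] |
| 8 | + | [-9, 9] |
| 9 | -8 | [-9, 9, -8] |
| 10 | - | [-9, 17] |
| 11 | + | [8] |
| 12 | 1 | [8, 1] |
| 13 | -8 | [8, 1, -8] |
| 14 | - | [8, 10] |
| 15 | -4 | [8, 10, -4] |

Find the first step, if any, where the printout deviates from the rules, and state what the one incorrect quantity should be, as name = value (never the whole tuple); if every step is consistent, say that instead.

step 1: push -9: top = -9 -> consistent with the printout
step 2: push 9: top = 9 -> no discrepancy
step 3: push 9: top = 9 -> agrees with the printout
step 4: push 1: top = 1 -> agrees with the printout
step 5: push 8: top = 8 -> agrees with the printout
step 6: 1 + 8 = 9 -> confirmed correct
step 7: 9 - 9 = 0 -> confirmed correct
step 8: 9 + 0 = 9 -> in agreement
step 9: push -8: top = -8 -> agrees with the printout
step 10: 9 - -8 = 17 -> consistent with the printout
step 11: -9 + 17 = 8 -> in agreement
step 12: push 1: top = 1 -> verified
step 13: push -8: top = -8 -> no discrepancy
step 14: 1 - -8 = 9 -> the printout disagrees here
So the first discrepancy is step 14, where the right value is top = 9.

step 14, top = 9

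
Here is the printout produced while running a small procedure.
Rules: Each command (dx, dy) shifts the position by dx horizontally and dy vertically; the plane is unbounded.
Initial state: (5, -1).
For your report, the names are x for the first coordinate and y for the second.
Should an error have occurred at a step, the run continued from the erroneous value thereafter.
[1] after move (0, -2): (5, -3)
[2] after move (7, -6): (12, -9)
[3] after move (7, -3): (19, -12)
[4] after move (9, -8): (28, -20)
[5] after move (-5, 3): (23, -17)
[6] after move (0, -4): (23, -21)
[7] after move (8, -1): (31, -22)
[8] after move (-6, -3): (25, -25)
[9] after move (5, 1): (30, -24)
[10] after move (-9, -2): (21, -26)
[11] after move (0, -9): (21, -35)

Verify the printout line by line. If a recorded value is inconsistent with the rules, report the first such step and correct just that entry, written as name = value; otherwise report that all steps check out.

no error

1. x = 5 + (0) = 5, y = -1 + (-2) = -3 (matches)
2. x = 5 + (7) = 12, y = -3 + (-6) = -9 (consistent with the printout)
3. x = 12 + (7) = 19, y = -9 + (-3) = -12 (consistent with the printout)
4. x = 19 + (9) = 28, y = -12 + (-8) = -20 (matches)
5. x = 28 + (-5) = 23, y = -20 + (3) = -17 (confirmed correct)
6. x = 23 + (0) = 23, y = -17 + (-4) = -21 (no discrepancy)
7. x = 23 + (8) = 31, y = -21 + (-1) = -22 (consistent with the printout)
8. x = 31 + (-6) = 25, y = -22 + (-3) = -25 (checks out)
9. x = 25 + (5) = 30, y = -25 + (1) = -24 (no discrepancy)
10. x = 30 + (-9) = 21, y = -24 + (-2) = -26 (no discrepancy)
11. x = 21 + (0) = 21, y = -26 + (-9) = -35 (same as recorded)
Nothing is out of place; the run is error-free.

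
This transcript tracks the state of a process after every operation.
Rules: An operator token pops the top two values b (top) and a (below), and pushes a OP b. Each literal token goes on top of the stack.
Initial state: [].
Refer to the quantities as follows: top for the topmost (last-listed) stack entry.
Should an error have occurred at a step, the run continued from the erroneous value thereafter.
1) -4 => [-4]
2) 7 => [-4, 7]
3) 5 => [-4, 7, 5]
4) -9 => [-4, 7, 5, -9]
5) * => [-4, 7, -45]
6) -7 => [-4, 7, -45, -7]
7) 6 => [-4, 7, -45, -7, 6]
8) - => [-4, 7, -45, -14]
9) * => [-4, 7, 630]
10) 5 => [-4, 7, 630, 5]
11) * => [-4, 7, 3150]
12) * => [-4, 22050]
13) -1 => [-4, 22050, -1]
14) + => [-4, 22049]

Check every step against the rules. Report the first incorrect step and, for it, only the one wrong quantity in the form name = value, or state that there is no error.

step 8, top = -13

Recomputing the run from the initial state:
step 1: [-4]
step 2: [-4, 7]
step 3: [-4, 7, 5]
step 4: [-4, 7, 5, -9]
step 5: [-4, 7, -45]
step 6: [-4, 7, -45, -7]
step 7: [-4, 7, -45, -7, 6]
step 8: [-4, 7, -45, -13]
step 9: [-4, 7, 585]
step 10: [-4, 7, 585, 5]
step 11: [-4, 7, 2925]
step 12: [-4, 20475]
step 13: [-4, 20475, -1]
step 14: [-4, 20474]
The first disagreement with the transcript is at step 8, where the value should be top = -13.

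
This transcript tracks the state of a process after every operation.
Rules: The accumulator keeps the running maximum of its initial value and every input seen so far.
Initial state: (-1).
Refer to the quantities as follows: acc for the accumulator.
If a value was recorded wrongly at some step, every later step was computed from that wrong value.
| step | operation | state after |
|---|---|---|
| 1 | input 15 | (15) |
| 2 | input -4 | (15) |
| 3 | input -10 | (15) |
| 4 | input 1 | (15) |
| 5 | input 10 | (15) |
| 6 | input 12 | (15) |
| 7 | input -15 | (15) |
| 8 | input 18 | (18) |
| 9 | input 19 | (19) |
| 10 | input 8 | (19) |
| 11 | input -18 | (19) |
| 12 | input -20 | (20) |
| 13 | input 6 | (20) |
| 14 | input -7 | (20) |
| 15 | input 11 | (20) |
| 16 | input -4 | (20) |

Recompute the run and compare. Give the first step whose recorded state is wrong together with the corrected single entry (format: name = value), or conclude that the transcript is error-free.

step 12, acc = 19

1. acc = max(-1, 15) = 15 (same as recorded)
2. acc = max(15, -4) = 15 (same as recorded)
3. acc = max(15, -10) = 15 (agrees with the transcript)
4. acc = max(15, 1) = 15 (in agreement)
5. acc = max(15, 10) = 15 (verified)
6. acc = max(15, 12) = 15 (checks out)
7. acc = max(15, -15) = 15 (verified)
8. acc = max(15, 18) = 18 (same as recorded)
9. acc = max(18, 19) = 19 (confirmed correct)
10. acc = max(19, 8) = 19 (verified)
11. acc = max(19, -18) = 19 (consistent with the transcript)
12. acc = max(19, -20) = 19 (a discrepancy with the transcript)
Conclusion: step 12 carries the first error; the entry should be acc = 19.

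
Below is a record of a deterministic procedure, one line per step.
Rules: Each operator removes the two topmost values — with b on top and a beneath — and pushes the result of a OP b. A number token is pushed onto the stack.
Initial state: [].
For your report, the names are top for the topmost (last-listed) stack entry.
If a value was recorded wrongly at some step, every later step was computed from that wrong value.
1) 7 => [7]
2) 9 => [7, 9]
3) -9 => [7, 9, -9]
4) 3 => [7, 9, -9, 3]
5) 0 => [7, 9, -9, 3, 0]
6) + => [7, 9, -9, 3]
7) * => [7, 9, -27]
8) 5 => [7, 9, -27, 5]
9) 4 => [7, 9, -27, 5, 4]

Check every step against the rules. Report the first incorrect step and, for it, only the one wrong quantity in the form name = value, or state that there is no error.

no error

1. push 7: top = 7 (consistent with the record)
2. push 9: top = 9 (consistent with the record)
3. push -9: top = -9 (consistent with the record)
4. push 3: top = 3 (no discrepancy)
5. push 0: top = 0 (matches)
6. 3 + 0 = 3 (no discrepancy)
7. -9 * 3 = -27 (agrees with the record)
8. push 5: top = 5 (same as recorded)
9. push 4: top = 4 (no discrepancy)
The recomputation confirms every line.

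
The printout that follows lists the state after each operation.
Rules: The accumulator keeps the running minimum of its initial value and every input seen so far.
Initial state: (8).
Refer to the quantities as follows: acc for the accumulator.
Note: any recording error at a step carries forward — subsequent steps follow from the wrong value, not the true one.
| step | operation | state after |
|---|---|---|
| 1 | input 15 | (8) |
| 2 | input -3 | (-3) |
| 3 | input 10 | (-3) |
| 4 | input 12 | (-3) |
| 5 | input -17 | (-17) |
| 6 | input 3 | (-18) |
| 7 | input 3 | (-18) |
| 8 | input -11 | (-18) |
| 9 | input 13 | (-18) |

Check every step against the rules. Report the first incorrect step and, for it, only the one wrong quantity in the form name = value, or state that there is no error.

step 6, acc = -17

Recomputing the run from the initial state:
step 1: acc = 8
step 2: acc = -3
step 3: acc = -3
step 4: acc = -3
step 5: acc = -17
step 6: acc = -17
step 7: acc = -17
step 8: acc = -17
step 9: acc = -17
The first disagreement with the printout is at step 6, where the value should be acc = -17.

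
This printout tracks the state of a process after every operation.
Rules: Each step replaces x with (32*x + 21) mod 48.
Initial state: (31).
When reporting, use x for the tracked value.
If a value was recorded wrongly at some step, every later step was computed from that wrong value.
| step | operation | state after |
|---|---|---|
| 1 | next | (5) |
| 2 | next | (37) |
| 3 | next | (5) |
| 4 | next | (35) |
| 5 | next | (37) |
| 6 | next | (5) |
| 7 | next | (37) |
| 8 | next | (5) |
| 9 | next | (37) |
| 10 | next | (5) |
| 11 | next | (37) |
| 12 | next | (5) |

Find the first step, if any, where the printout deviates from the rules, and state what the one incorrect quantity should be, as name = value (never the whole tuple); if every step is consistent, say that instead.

Step 1: x = (32*31 + 21) mod 48 = 5 — checks out.
Step 2: x = (32*5 + 21) mod 48 = 37 — exactly as logged.
Step 3: x = (32*37 + 21) mod 48 = 5 — in agreement.
Step 4: x = (32*5 + 21) mod 48 = 37 — this is not what the printout shows.
Step 4 is the first one off; corrected, x = 37.

step 4, x = 37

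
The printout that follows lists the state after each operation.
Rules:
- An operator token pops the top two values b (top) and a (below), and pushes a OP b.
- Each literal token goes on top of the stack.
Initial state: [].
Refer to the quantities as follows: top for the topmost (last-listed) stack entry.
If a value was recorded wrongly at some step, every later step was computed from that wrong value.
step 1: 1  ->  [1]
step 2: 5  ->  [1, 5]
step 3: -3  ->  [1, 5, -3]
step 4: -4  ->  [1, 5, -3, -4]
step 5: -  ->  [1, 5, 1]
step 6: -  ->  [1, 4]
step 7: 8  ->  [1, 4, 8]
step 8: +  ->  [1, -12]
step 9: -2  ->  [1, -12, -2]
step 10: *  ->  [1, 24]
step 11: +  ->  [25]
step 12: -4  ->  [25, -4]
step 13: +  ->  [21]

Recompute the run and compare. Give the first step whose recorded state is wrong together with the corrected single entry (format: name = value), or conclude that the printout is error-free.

step 8, top = 12

Recomputing the run from the initial state:
step 1: [1]
step 2: [1, 5]
step 3: [1, 5, -3]
step 4: [1, 5, -3, -4]
step 5: [1, 5, 1]
step 6: [1, 4]
step 7: [1, 4, 8]
step 8: [1, 12]
step 9: [1, 12, -2]
step 10: [1, -24]
step 11: [-23]
step 12: [-23, -4]
step 13: [-27]
The first disagreement with the printout is at step 8, where the value should be top = 12.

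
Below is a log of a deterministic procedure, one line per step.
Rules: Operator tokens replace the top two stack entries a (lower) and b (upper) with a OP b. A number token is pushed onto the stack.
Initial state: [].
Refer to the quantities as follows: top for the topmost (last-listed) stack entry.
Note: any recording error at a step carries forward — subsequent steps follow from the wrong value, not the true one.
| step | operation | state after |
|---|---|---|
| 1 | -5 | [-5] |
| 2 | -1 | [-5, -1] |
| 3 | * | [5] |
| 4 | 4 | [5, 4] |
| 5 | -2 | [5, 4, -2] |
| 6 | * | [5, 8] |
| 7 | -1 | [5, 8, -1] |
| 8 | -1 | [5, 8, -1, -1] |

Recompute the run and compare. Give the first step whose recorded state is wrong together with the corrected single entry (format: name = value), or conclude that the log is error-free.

step 6, top = -8

1. push -5: top = -5 (no discrepancy)
2. push -1: top = -1 (confirmed correct)
3. -5 * -1 = 5 (checks out)
4. push 4: top = 4 (confirmed correct)
5. push -2: top = -2 (in agreement)
6. 4 * -2 = -8 (a discrepancy with the log)
The audit stops at step 6: the recorded entry is wrong and should be top = -8.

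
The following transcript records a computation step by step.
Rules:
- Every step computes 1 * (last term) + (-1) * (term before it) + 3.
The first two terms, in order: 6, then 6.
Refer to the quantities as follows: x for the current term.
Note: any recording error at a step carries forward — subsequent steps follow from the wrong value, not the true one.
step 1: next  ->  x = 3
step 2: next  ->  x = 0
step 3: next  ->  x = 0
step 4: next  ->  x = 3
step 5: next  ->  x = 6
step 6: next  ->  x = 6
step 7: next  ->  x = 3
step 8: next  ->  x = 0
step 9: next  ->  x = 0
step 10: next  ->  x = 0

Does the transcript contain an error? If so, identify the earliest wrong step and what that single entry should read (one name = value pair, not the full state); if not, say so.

step 10, x = 3

step 1: x = 1*(6) + (-1)*(6) + (3) = 3 -> no discrepancy
step 2: x = 1*(3) + (-1)*(6) + (3) = 0 -> in agreement
step 3: x = 1*(0) + (-1)*(3) + (3) = 0 -> matches
step 4: x = 1*(0) + (-1)*(0) + (3) = 3 -> matches
step 5: x = 1*(3) + (-1)*(0) + (3) = 6 -> checks out
step 6: x = 1*(6) + (-1)*(3) + (3) = 6 -> matches
step 7: x = 1*(6) + (-1)*(6) + (3) = 3 -> same as recorded
step 8: x = 1*(3) + (-1)*(6) + (3) = 0 -> no discrepancy
step 9: x = 1*(0) + (-1)*(3) + (3) = 0 -> consistent with the transcript
step 10: x = 1*(0) + (-1)*(0) + (3) = 3 -> first mismatch against the transcript
The audit stops at step 10: the recorded entry is wrong and should be x = 3.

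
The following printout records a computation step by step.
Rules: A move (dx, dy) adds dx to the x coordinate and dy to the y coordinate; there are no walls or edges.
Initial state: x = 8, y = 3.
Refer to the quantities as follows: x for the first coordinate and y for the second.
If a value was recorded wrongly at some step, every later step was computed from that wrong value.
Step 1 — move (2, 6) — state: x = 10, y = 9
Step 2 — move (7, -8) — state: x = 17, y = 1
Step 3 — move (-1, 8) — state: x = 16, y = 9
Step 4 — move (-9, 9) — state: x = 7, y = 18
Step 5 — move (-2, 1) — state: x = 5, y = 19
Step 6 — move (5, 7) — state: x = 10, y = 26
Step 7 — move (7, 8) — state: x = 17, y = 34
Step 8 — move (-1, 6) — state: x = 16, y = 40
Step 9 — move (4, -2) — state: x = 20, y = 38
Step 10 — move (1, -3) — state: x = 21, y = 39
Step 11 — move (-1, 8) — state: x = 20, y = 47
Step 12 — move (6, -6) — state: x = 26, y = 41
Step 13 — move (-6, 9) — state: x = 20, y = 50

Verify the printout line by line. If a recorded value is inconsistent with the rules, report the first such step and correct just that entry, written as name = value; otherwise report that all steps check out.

step 10, y = 35

step 1: x = 8 + (2) = 10, y = 3 + (6) = 9 -> same as recorded
step 2: x = 10 + (7) = 17, y = 9 + (-8) = 1 -> exactly as logged
step 3: x = 17 + (-1) = 16, y = 1 + (8) = 9 -> exactly as logged
step 4: x = 16 + (-9) = 7, y = 9 + (9) = 18 -> confirmed correct
step 5: x = 7 + (-2) = 5, y = 18 + (1) = 19 -> checks out
step 6: x = 5 + (5) = 10, y = 19 + (7) = 26 -> confirmed correct
step 7: x = 10 + (7) = 17, y = 26 + (8) = 34 -> verified
step 8: x = 17 + (-1) = 16, y = 34 + (6) = 40 -> same as recorded
step 9: x = 16 + (4) = 20, y = 40 + (-2) = 38 -> confirmed correct
step 10: x = 20 + (1) = 21, y = 38 + (-3) = 35 -> the printout disagrees here
The audit stops at step 10: the recorded entry is wrong and should be y = 35.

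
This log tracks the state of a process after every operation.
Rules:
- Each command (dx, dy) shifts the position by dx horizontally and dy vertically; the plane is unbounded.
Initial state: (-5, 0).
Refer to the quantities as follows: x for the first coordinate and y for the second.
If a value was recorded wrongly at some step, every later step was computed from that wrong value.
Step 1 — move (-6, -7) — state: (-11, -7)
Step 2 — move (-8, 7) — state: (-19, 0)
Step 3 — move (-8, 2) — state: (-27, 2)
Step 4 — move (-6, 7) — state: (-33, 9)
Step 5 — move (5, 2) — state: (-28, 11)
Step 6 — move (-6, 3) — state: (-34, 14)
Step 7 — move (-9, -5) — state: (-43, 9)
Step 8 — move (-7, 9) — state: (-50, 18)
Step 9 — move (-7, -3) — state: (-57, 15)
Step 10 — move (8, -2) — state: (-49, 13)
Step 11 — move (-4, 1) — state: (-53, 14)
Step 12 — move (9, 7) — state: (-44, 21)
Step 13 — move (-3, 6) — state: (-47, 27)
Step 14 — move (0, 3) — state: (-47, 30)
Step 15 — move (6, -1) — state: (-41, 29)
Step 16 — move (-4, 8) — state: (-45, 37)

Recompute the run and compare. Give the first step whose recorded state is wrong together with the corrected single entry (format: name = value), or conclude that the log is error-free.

Recomputing the run from the initial state:
step 1: x = -11, y = -7
step 2: x = -19, y = 0
step 3: x = -27, y = 2
step 4: x = -33, y = 9
step 5: x = -28, y = 11
step 6: x = -34, y = 14
step 7: x = -43, y = 9
step 8: x = -50, y = 18
step 9: x = -57, y = 15
step 10: x = -49, y = 13
step 11: x = -53, y = 14
step 12: x = -44, y = 21
step 13: x = -47, y = 27
step 14: x = -47, y = 30
step 15: x = -41, y = 29
step 16: x = -45, y = 37
This matches the log at every step.

no error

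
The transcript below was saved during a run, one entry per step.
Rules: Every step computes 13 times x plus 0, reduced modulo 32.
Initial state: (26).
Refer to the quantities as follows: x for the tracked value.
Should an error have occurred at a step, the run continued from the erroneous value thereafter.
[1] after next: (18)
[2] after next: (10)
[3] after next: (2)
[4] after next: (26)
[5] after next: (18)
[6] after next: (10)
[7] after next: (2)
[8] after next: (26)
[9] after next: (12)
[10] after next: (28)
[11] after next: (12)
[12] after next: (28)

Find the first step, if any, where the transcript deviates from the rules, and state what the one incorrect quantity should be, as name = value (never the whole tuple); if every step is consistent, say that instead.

Recomputing the run from the initial state:
step 1: x = 18
step 2: x = 10
step 3: x = 2
step 4: x = 26
step 5: x = 18
step 6: x = 10
step 7: x = 2
step 8: x = 26
step 9: x = 18
step 10: x = 10
step 11: x = 2
step 12: x = 26
The first disagreement with the transcript is at step 9, where the value should be x = 18.

step 9, x = 18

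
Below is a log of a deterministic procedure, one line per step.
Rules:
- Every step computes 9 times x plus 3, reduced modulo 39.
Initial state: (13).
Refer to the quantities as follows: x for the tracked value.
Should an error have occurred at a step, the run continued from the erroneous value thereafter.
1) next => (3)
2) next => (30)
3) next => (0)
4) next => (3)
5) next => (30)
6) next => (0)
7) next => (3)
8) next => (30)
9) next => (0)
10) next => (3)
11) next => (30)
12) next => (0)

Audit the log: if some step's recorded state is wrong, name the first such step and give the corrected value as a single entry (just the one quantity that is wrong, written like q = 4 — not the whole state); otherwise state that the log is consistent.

Step 1: x = (9*13 + 3) mod 39 = 3 — verified.
Step 2: x = (9*3 + 3) mod 39 = 30 — same as recorded.
Step 3: x = (9*30 + 3) mod 39 = 0 — exactly as logged.
Step 4: x = (9*0 + 3) mod 39 = 3 — exactly as logged.
Step 5: x = (9*3 + 3) mod 39 = 30 — consistent with the log.
Step 6: x = (9*30 + 3) mod 39 = 0 — in agreement.
Step 7: x = (9*0 + 3) mod 39 = 3 — agrees with the log.
Step 8: x = (9*3 + 3) mod 39 = 30 — checks out.
Step 9: x = (9*30 + 3) mod 39 = 0 — exactly as logged.
Step 10: x = (9*0 + 3) mod 39 = 3 — no discrepancy.
Step 11: x = (9*3 + 3) mod 39 = 30 — agrees with the log.
Step 12: x = (9*30 + 3) mod 39 = 0 — verified.
Nothing is out of place; the run is error-free.

no error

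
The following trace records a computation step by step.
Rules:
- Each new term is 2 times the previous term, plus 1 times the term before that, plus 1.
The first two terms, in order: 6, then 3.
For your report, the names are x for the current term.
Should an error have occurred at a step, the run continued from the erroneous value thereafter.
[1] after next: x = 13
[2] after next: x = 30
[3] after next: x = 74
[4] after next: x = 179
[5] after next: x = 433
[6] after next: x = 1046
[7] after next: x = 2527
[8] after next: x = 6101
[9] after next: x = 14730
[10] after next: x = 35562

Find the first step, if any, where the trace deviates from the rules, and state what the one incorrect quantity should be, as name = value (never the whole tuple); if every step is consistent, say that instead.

step 7, x = 2526

1. x = 2*(3) + (1)*(6) + (1) = 13 (in agreement)
2. x = 2*(13) + (1)*(3) + (1) = 30 (checks out)
3. x = 2*(30) + (1)*(13) + (1) = 74 (exactly as logged)
4. x = 2*(74) + (1)*(30) + (1) = 179 (same as recorded)
5. x = 2*(179) + (1)*(74) + (1) = 433 (in agreement)
6. x = 2*(433) + (1)*(179) + (1) = 1046 (matches)
7. x = 2*(1046) + (1)*(433) + (1) = 2526 (the recorded entry deviates here)
The audit stops at step 7: the recorded entry is wrong and should be x = 2526.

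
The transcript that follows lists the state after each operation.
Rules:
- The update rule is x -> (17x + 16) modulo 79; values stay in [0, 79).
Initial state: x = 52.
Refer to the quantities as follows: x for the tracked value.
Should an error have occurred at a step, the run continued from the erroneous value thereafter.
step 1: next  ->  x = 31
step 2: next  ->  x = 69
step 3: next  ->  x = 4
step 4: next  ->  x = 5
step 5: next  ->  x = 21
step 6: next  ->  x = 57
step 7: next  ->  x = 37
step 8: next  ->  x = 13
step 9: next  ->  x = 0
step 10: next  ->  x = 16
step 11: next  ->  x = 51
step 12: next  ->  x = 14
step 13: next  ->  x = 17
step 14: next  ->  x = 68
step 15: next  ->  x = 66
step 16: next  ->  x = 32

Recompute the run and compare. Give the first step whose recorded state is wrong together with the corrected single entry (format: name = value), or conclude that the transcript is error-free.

step 5, x = 22

step 1: x = (17*52 + 16) mod 79 = 31 -> no discrepancy
step 2: x = (17*31 + 16) mod 79 = 69 -> same as recorded
step 3: x = (17*69 + 16) mod 79 = 4 -> no discrepancy
step 4: x = (17*4 + 16) mod 79 = 5 -> same as recorded
step 5: x = (17*5 + 16) mod 79 = 22 -> the transcript disagrees here
First incorrect step: 5; the correct value is x = 22.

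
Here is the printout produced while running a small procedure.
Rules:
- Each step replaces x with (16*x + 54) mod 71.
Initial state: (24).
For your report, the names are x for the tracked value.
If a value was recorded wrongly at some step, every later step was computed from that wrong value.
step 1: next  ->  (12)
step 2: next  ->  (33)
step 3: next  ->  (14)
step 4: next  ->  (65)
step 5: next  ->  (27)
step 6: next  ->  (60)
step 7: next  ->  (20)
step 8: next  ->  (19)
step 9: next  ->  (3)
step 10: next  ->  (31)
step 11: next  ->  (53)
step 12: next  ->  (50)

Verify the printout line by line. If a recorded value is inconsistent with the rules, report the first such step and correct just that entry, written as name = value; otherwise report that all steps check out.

Recomputing the run from the initial state:
step 1: x = 12
step 2: x = 33
step 3: x = 14
step 4: x = 65
step 5: x = 29
step 6: x = 21
step 7: x = 35
step 8: x = 46
step 9: x = 9
step 10: x = 56
step 11: x = 27
step 12: x = 60
The first disagreement with the printout is at step 5, where the value should be x = 29.

step 5, x = 29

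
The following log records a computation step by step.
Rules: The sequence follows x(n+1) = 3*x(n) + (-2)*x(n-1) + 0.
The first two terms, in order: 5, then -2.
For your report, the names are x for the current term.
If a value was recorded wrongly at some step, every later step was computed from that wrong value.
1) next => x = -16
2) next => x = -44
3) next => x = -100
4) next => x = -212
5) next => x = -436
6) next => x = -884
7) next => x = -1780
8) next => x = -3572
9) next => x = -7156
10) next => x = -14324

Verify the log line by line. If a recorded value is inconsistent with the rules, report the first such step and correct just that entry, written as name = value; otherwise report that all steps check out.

step 1: x = 3*(-2) + (-2)*(5) + (0) = -16 -> confirmed correct
step 2: x = 3*(-16) + (-2)*(-2) + (0) = -44 -> agrees with the log
step 3: x = 3*(-44) + (-2)*(-16) + (0) = -100 -> confirmed correct
step 4: x = 3*(-100) + (-2)*(-44) + (0) = -212 -> no discrepancy
step 5: x = 3*(-212) + (-2)*(-100) + (0) = -436 -> checks out
step 6: x = 3*(-436) + (-2)*(-212) + (0) = -884 -> same as recorded
step 7: x = 3*(-884) + (-2)*(-436) + (0) = -1780 -> same as recorded
step 8: x = 3*(-1780) + (-2)*(-884) + (0) = -3572 -> in agreement
step 9: x = 3*(-3572) + (-2)*(-1780) + (0) = -7156 -> matches
step 10: x = 3*(-7156) + (-2)*(-3572) + (0) = -14324 -> no discrepancy
Every step is consistent.

no error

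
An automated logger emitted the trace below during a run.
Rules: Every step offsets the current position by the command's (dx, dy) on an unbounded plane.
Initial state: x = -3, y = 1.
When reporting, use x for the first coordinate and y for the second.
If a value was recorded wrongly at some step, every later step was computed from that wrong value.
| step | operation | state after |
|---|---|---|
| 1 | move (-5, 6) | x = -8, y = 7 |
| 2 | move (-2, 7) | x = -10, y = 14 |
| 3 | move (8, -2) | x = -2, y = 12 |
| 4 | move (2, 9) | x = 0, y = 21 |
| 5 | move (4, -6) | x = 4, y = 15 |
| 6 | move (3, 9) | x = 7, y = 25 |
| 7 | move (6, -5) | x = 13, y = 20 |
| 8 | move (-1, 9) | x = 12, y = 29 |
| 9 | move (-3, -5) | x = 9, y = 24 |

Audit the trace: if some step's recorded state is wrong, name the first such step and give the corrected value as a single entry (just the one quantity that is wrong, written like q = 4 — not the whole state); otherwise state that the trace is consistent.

Recomputing the run from the initial state:
step 1: x = -8, y = 7
step 2: x = -10, y = 14
step 3: x = -2, y = 12
step 4: x = 0, y = 21
step 5: x = 4, y = 15
step 6: x = 7, y = 24
step 7: x = 13, y = 19
step 8: x = 12, y = 28
step 9: x = 9, y = 23
The first disagreement with the trace is at step 6, where the value should be y = 24.

step 6, y = 24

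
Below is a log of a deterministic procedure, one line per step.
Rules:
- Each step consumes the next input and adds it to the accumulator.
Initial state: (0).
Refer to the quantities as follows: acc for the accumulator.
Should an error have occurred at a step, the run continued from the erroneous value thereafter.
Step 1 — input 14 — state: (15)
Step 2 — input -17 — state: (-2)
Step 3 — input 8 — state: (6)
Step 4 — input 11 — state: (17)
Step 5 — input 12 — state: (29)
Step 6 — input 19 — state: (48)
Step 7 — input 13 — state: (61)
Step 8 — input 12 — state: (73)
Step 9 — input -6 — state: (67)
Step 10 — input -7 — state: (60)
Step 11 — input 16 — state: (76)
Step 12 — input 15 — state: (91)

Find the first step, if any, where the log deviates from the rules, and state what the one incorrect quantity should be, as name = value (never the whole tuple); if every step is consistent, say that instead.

1. acc = 0 + 14 = 14 (not what was recorded)
First deviation found at step 1; the corrected entry is acc = 14.

step 1, acc = 14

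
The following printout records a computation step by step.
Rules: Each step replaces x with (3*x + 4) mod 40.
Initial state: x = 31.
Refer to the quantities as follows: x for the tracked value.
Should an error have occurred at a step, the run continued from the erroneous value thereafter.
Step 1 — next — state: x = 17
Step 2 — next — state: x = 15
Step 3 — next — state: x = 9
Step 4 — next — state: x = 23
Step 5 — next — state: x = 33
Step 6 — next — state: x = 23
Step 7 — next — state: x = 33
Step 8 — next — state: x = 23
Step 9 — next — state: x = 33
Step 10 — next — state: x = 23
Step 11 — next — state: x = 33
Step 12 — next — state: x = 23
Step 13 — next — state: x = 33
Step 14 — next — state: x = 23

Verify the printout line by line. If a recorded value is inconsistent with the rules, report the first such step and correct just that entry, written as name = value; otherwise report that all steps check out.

step 4, x = 31

step 1: x = (3*31 + 4) mod 40 = 17 -> no discrepancy
step 2: x = (3*17 + 4) mod 40 = 15 -> consistent with the printout
step 3: x = (3*15 + 4) mod 40 = 9 -> verified
step 4: x = (3*9 + 4) mod 40 = 31 -> the printout has a different value
The earliest wrong entry is at step 4: it should read x = 31.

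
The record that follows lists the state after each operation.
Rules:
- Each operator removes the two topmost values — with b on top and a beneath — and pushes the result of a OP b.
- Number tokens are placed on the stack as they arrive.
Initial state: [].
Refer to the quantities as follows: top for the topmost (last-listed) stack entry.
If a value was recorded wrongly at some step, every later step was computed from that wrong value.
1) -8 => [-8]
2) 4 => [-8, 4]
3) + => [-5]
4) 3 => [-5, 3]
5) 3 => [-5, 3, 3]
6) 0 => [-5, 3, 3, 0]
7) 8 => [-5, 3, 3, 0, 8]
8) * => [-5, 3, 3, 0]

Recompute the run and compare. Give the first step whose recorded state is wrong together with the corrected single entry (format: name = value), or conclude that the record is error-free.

step 3, top = -4

Step 1: push -8: top = -8 — matches.
Step 2: push 4: top = 4 — verified.
Step 3: -8 + 4 = -4 — the record disagrees here.
First deviation found at step 3; the corrected entry is top = -4.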